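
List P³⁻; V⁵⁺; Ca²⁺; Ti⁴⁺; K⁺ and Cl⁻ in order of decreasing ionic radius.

P³⁻ > Cl⁻ > K⁺ > Ca²⁺ > Ti⁴⁺ > V⁵⁺

These species are isoelectronic with 18 electrons. The only difference is the number of protons: V⁵⁺ (Z=23), Ti⁴⁺ (Z=22), Ca²⁺ (Z=20), K⁺ (Z=19), Cl⁻ (Z=17), P³⁻ (Z=15). The strongest nuclear pull (V⁵⁺) gives the smallest ion.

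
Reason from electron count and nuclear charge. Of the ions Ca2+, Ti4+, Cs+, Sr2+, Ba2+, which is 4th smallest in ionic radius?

Ba2+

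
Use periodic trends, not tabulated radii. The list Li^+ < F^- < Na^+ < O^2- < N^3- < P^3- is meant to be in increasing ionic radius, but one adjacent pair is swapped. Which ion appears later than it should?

Na^+

Scanning neighbour by neighbour, only F^-/Na^+ violates a trend: Na^+ and F^- share 10 electrons; the higher nuclear charge on Na (Z=11) contracts it more, so Na^+ < F^-. That makes Na^+ the one sitting a position late relative to where it belongs.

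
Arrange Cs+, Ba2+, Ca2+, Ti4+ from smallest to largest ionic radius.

Electron counts and nuclear charges: Ti4+ has 18 e⁻ (Z=22), Ca2+ has 18 e⁻ (Z=20), Ba2+ has 54 e⁻ (Z=56), Cs+ has 54 e⁻ (Z=55). Ti4+ < Ca2+ (both 18 e⁻, Z=22>20); Ca2+ < Ba2+ (same group, period 4 vs 6); Ba2+ < Cs+ (both 54 e⁻, Z=56>55).

Ti4+ < Ca2+ < Ba2+ < Cs+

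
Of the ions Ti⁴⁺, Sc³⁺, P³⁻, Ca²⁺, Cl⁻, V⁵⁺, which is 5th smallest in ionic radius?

These species are isoelectronic with 18 electrons. The only difference is the number of protons: V⁵⁺ (Z=23), Ti⁴⁺ (Z=22), Sc³⁺ (Z=21), Ca²⁺ (Z=20), Cl⁻ (Z=17), P³⁻ (Z=15). The strongest nuclear pull (V⁵⁺) gives the smallest ion.
So the order is V⁵⁺ < Ti⁴⁺ < Sc³⁺ < Ca²⁺ < Cl⁻ < P³⁻; the 5th-smallest ion is Cl⁻.

Cl⁻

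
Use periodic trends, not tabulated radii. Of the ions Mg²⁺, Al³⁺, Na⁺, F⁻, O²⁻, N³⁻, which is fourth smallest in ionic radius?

Isoelectronic series (10 e⁻ each). Size is set by nuclear charge: more protons means a smaller ion. Al³⁺ (Z=13), Mg²⁺ (Z=12), Na⁺ (Z=11), F⁻ (Z=9), O²⁻ (Z=8), N³⁻ (Z=7).
Ordering: Al³⁺ < Mg²⁺ < Na⁺ < F⁻ < O²⁻ < N³⁻. The fourth smallest is F⁻.

F⁻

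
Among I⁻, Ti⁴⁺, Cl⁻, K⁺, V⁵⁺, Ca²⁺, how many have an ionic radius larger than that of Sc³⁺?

4

Work out protons and electrons: V⁵⁺ has 18 e⁻ (Z=23), Ti⁴⁺ has 18 e⁻ (Z=22), Sc³⁺ has 18 e⁻ (Z=21), Ca²⁺ has 18 e⁻ (Z=20), K⁺ has 18 e⁻ (Z=19), Cl⁻ has 18 e⁻ (Z=17), I⁻ has 54 e⁻ (Z=53). V⁵⁺ < Ti⁴⁺ (isoelectronic, higher Z=23 is smaller); Ti⁴⁺ < Sc³⁺ (isoelectronic, higher Z=22 is smaller); Sc³⁺ < Ca²⁺ (isoelectronic, higher Z=21 is smaller); Ca²⁺ < K⁺ (both 18 e⁻, Z=20>19); K⁺ < Cl⁻ (both 18 e⁻, Z=19>17); Cl⁻ < I⁻ (same group, 2 shells fewer).
Overall: V⁵⁺ < Ti⁴⁺ < Sc³⁺ < Ca²⁺ < K⁺ < Cl⁻ < I⁻. Sc³⁺ has 2 below it and 4 above. Count: 4.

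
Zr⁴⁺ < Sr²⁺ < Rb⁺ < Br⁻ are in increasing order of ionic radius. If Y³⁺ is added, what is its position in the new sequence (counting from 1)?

2

All of these have 36 electrons (isoelectronic). With the same electron cloud, the ion with the most protons pulls it in tightest. Nuclear charges: Zr⁴⁺ (Z=40), Y³⁺ (Z=39), Sr²⁺ (Z=38), Rb⁺ (Z=37), Br⁻ (Z=35). Highest Z is smallest.
Merged order: Zr⁴⁺ < Y³⁺ < Sr²⁺ < Rb⁺ < Br⁻ — Y³⁺ is number 2.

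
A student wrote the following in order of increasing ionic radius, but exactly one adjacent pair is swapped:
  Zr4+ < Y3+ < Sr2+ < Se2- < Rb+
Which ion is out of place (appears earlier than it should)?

The pair Se2-, Rb+ is the wrong way round — they are isoelectronic (36 e⁻) and Rb has more protons than Se (37 vs 34), making Rb+ smaller. All other adjacent pairs agree with periodic trends, so Se2- is the misplaced ion.

Se2-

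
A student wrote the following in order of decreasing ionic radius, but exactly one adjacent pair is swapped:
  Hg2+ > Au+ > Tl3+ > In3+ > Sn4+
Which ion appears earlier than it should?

Hg2+

Check each adjacent pair. Hg2+ and Au+ are reversed: Hg2+ and Au+ share 78 electrons; the higher nuclear charge on Hg (Z=80) contracts it more, so Hg2+ < Au+. No other neighbouring pair contradicts the periodic trends, so Hg2+ is the ion listed too early.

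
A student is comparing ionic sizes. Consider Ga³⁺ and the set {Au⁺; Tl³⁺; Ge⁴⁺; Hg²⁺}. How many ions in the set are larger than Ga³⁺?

3

Work out protons and electrons: Ge⁴⁺ (Z=32, 28 e⁻), Ga³⁺ (Z=31, 28 e⁻), Tl³⁺ (Z=81, 78 e⁻), Hg²⁺ (Z=80, 78 e⁻), Au⁺ (Z=79, 78 e⁻). Ge⁴⁺ < Ga³⁺ (isoelectronic, higher Z=32 is smaller); Ga³⁺ < Tl³⁺ (same group, period 4 vs 6); Tl³⁺ < Hg²⁺ (both 78 e⁻, Z=81>80); Hg²⁺ < Au⁺ (both 78 e⁻, Z=80>79).
Overall: Ge⁴⁺ < Ga³⁺ < Tl³⁺ < Hg²⁺ < Au⁺. Ga³⁺ has 1 below it and 3 above. So 3 are larger.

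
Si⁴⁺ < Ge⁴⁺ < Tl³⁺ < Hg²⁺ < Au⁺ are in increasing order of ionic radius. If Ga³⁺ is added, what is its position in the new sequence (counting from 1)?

First list Z and electron count for each: Si⁴⁺ (Z=14, 10 e⁻), Ge⁴⁺ (Z=32, 28 e⁻), Ga³⁺ (Z=31, 28 e⁻), Tl³⁺ (Z=81, 78 e⁻), Hg²⁺ (Z=80, 78 e⁻), Au⁺ (Z=79, 78 e⁻). Si⁴⁺ < Ge⁴⁺ (same group, period 3 vs 4); Ge⁴⁺ < Ga³⁺ (isoelectronic, higher Z=32 is smaller); Ga³⁺ < Tl³⁺ (same group, period 4 vs 6); Tl³⁺ < Hg²⁺ (isoelectronic, higher Z=81 is smaller); Hg²⁺ < Au⁺ (both 78 e⁻, Z=80>79).
With Ga³⁺ included the full order is Si⁴⁺ < Ge⁴⁺ < Ga³⁺ < Tl³⁺ < Hg²⁺ < Au⁺, so it takes position 3.

3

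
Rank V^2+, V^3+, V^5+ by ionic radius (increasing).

V^5+ < V^3+ < V^2+

Same element, different charge: the more highly charged cation has fewer electrons and a greater effective nuclear charge per electron, making V^5+ the smallest.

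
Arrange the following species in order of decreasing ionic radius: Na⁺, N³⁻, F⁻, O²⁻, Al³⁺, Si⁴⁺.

N³⁻ > O²⁻ > F⁻ > Na⁺ > Al³⁺ > Si⁴⁺

All of these have 10 electrons (isoelectronic). With the same electron cloud, the ion with the most protons pulls it in tightest. Nuclear charges: Si⁴⁺ (Z=14), Al³⁺ (Z=13), Na⁺ (Z=11), F⁻ (Z=9), O²⁻ (Z=8), N³⁻ (Z=7). Highest Z is smallest.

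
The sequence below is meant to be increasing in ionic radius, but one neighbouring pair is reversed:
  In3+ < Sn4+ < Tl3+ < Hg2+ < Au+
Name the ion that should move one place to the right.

In3+

Compare adjacent ions: they are isoelectronic (46 e⁻) and Sn has more protons than In (50 vs 49), making Sn4+ smaller — yet in this increasing list In3+ sits before Sn4+. Nothing else is reversed, so In3+ should move one place to the right.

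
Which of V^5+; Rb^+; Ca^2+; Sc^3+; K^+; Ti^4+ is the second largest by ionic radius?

K^+

Electron counts and nuclear charges: V^5+ (Z=23, 18 e⁻), Ti^4+ (Z=22, 18 e⁻), Sc^3+ (Z=21, 18 e⁻), Ca^2+ (Z=20, 18 e⁻), K^+ (Z=19, 18 e⁻), Rb^+ (Z=37, 36 e⁻). V^5+ < Ti^4+ (both 18 e⁻, Z=23>22); Ti^4+ < Sc^3+ (isoelectronic, higher Z=22 is smaller); Sc^3+ < Ca^2+ (isoelectronic, higher Z=21 is smaller); Ca^2+ < K^+ (both 18 e⁻, Z=20>19); K^+ < Rb^+ (same group, 1 shell fewer).
That gives V^5+ < Ti^4+ < Sc^3+ < Ca^2+ < K^+ < Rb^+. From the largest end, number 2 is K^+.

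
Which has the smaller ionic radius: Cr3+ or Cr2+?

Cr3+

For a single element, ionic radius drops as positive charge rises — Cr3+ < Cr2+.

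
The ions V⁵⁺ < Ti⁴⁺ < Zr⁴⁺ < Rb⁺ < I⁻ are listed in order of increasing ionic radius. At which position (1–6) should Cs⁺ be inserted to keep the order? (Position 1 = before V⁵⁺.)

Electron counts and nuclear charges: V⁵⁺ has 18 e⁻ (Z=23), Ti⁴⁺ has 18 e⁻ (Z=22), Zr⁴⁺ has 36 e⁻ (Z=40), Rb⁺ has 36 e⁻ (Z=37), Cs⁺ has 54 e⁻ (Z=55), I⁻ has 54 e⁻ (Z=53). V⁵⁺ < Ti⁴⁺ (isoelectronic, higher Z=23 is smaller); Ti⁴⁺ < Zr⁴⁺ (same group, period 4 vs 5); Zr⁴⁺ < Rb⁺ (isoelectronic, higher Z=40 is smaller); Rb⁺ < Cs⁺ (same group, period 5 vs 6); Cs⁺ < I⁻ (isoelectronic, higher Z=55 is smaller).
The complete sequence is V⁵⁺ < Ti⁴⁺ < Zr⁴⁺ < Rb⁺ < Cs⁺ < I⁻. Cs⁺ sits at position 5.

5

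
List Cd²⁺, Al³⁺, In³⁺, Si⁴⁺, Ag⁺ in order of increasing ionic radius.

Work out protons and electrons: Si⁴⁺ (Z=14, 10 e⁻), Al³⁺ (Z=13, 10 e⁻), In³⁺ (Z=49, 46 e⁻), Cd²⁺ (Z=48, 46 e⁻), Ag⁺ (Z=47, 46 e⁻). Si⁴⁺ < Al³⁺ (both 10 e⁻, Z=14>13); Al³⁺ < In³⁺ (same group, 2 shells fewer); In³⁺ < Cd²⁺ (both 46 e⁻, Z=49>48); Cd²⁺ < Ag⁺ (both 46 e⁻, Z=48>47).

Si⁴⁺ < Al³⁺ < In³⁺ < Cd²⁺ < Ag⁺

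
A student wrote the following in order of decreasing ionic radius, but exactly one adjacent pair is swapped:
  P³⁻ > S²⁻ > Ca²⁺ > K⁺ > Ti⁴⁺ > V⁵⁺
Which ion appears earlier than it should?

Ca²⁺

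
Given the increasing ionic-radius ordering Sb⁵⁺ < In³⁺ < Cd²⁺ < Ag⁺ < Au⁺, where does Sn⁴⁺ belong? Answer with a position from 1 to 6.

Tabulating Z and e⁻: Sb⁵⁺ has 46 e⁻ (Z=51), Sn⁴⁺ has 46 e⁻ (Z=50), In³⁺ has 46 e⁻ (Z=49), Cd²⁺ has 46 e⁻ (Z=48), Ag⁺ has 46 e⁻ (Z=47), Au⁺ has 78 e⁻ (Z=79). Sb⁵⁺ < Sn⁴⁺ (isoelectronic, higher Z=51 is smaller); Sn⁴⁺ < In³⁺ (isoelectronic, higher Z=50 is smaller); In³⁺ < Cd²⁺ (both 46 e⁻, Z=49>48); Cd²⁺ < Ag⁺ (both 46 e⁻, Z=48>47); Ag⁺ < Au⁺ (same group, 1 shell fewer).
The complete sequence is Sb⁵⁺ < Sn⁴⁺ < In³⁺ < Cd²⁺ < Ag⁺ < Au⁺. Sn⁴⁺ sits at position 2.

2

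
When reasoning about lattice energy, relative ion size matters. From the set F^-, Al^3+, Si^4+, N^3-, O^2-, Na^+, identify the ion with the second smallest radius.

Each ion has 10 electrons. The ranking follows nuclear charge in reverse — greater Z gives a smaller radius. Si^4+ (Z=14), Al^3+ (Z=13), Na^+ (Z=11), F^- (Z=9), O^2- (Z=8), N^3- (Z=7).
So the order is Si^4+ < Al^3+ < Na^+ < F^- < O^2- < N^3-; the 2nd-smallest ion is Al^3+.

Al^3+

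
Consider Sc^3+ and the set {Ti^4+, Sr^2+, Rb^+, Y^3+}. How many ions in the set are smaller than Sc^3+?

Electron counts and nuclear charges: Ti^4+ has 18 e⁻ (Z=22), Sc^3+ has 18 e⁻ (Z=21), Y^3+ has 36 e⁻ (Z=39), Sr^2+ has 36 e⁻ (Z=38), Rb^+ has 36 e⁻ (Z=37). Ti^4+ < Sc^3+ (isoelectronic, higher Z=22 is smaller); Sc^3+ < Y^3+ (same group, period 4 vs 5); Y^3+ < Sr^2+ (both 36 e⁻, Z=39>38); Sr^2+ < Rb^+ (isoelectronic, higher Z=38 is smaller).
Ordering all of them (including Sc^3+) by radius gives Ti^4+ < Sc^3+ < Y^3+ < Sr^2+ < Rb^+. So 1 is smaller.

1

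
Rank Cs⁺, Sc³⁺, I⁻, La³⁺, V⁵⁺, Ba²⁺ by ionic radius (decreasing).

First list Z and electron count for each: V⁵⁺ has 18 e⁻ (Z=23), Sc³⁺ has 18 e⁻ (Z=21), La³⁺ has 54 e⁻ (Z=57), Ba²⁺ has 54 e⁻ (Z=56), Cs⁺ has 54 e⁻ (Z=55), I⁻ has 54 e⁻ (Z=53). V⁵⁺ < Sc³⁺ (isoelectronic, higher Z=23 is smaller); Sc³⁺ < La³⁺ (same group, period 4 vs 6); La³⁺ < Ba²⁺ (both 54 e⁻, Z=57>56); Ba²⁺ < Cs⁺ (both 54 e⁻, Z=56>55); Cs⁺ < I⁻ (both 54 e⁻, Z=55>53).

I⁻ > Cs⁺ > Ba²⁺ > La³⁺ > Sc³⁺ > V⁵⁺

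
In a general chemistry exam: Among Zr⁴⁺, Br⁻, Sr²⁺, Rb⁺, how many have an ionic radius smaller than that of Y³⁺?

1

All of these have 36 electrons (isoelectronic). With the same electron cloud, the ion with the most protons pulls it in tightest. Nuclear charges: Zr⁴⁺ (Z=40), Y³⁺ (Z=39), Sr²⁺ (Z=38), Rb⁺ (Z=37), Br⁻ (Z=35). Highest Z is smallest.
Ordering all of them (including Y³⁺) by radius gives Zr⁴⁺ < Y³⁺ < Sr²⁺ < Rb⁺ < Br⁻. So 1 is smaller.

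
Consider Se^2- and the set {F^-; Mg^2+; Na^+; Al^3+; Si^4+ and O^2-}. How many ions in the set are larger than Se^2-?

0

Work out protons and electrons: Si^4+ has 10 e⁻ (Z=14), Al^3+ has 10 e⁻ (Z=13), Mg^2+ has 10 e⁻ (Z=12), Na^+ has 10 e⁻ (Z=11), F^- has 10 e⁻ (Z=9), O^2- has 10 e⁻ (Z=8), Se^2- has 36 e⁻ (Z=34). Si^4+ < Al^3+ (isoelectronic, higher Z=14 is smaller); Al^3+ < Mg^2+ (both 10 e⁻, Z=13>12); Mg^2+ < Na^+ (both 10 e⁻, Z=12>11); Na^+ < F^- (both 10 e⁻, Z=11>9); F^- < O^2- (both 10 e⁻, Z=9>8); O^2- < Se^2- (same group, 2 shells fewer).
Overall: Si^4+ < Al^3+ < Mg^2+ < Na^+ < F^- < O^2- < Se^2-. Se^2- has 6 below it and 0 above. Count: 0.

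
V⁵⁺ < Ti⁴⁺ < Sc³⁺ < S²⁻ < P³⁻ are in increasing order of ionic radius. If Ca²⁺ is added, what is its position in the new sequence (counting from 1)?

4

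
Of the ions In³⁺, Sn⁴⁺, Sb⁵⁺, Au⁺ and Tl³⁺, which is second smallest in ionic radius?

Sn⁴⁺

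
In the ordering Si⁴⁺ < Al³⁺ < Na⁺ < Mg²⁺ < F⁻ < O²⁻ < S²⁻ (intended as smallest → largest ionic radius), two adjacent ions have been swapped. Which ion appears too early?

Check each adjacent pair. Na⁺ and Mg²⁺ are reversed: Mg²⁺ and Na⁺ share 10 electrons; the higher nuclear charge on Mg (Z=12) contracts it more, so Mg²⁺ < Na⁺. No other neighbouring pair contradicts the periodic trends, so Na⁺ is the ion listed too early.

Na⁺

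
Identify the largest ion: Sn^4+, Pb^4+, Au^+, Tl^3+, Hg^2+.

Sn^4+ has 46 e⁻ (Z=50), Pb^4+ has 78 e⁻ (Z=82), Tl^3+ has 78 e⁻ (Z=81), Hg^2+ has 78 e⁻ (Z=80), Au^+ has 78 e⁻ (Z=79). Sn^4+ < Pb^4+ (same group, period 5 vs 6); Pb^4+ < Tl^3+ (isoelectronic, higher Z=82 is smaller); Tl^3+ < Hg^2+ (isoelectronic, higher Z=81 is smaller); Hg^2+ < Au^+ (both 78 e⁻, Z=80>79).

Au^+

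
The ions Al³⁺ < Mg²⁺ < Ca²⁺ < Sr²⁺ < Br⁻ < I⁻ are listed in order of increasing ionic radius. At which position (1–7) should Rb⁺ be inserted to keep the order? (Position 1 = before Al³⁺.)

5

Tabulating Z and e⁻: Al³⁺ has 10 e⁻ (Z=13), Mg²⁺ has 10 e⁻ (Z=12), Ca²⁺ has 18 e⁻ (Z=20), Sr²⁺ has 36 e⁻ (Z=38), Rb⁺ has 36 e⁻ (Z=37), Br⁻ has 36 e⁻ (Z=35), I⁻ has 54 e⁻ (Z=53). Al³⁺ < Mg²⁺ (isoelectronic, higher Z=13 is smaller); Mg²⁺ < Ca²⁺ (same group, period 3 vs 4); Ca²⁺ < Sr²⁺ (same group, 1 shell fewer); Sr²⁺ < Rb⁺ (both 36 e⁻, Z=38>37); Rb⁺ < Br⁻ (both 36 e⁻, Z=37>35); Br⁻ < I⁻ (same group, 1 shell fewer).
The complete sequence is Al³⁺ < Mg²⁺ < Ca²⁺ < Sr²⁺ < Rb⁺ < Br⁻ < I⁻. Rb⁺ sits at position 5.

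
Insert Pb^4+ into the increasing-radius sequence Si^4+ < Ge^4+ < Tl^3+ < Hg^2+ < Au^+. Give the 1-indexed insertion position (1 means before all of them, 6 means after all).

Electron counts and nuclear charges: Si^4+ has 10 e⁻ (Z=14), Ge^4+ has 28 e⁻ (Z=32), Pb^4+ has 78 e⁻ (Z=82), Tl^3+ has 78 e⁻ (Z=81), Hg^2+ has 78 e⁻ (Z=80), Au^+ has 78 e⁻ (Z=79). Si^4+ < Ge^4+ (same group, period 3 vs 4); Ge^4+ < Pb^4+ (same group, 2 shells fewer); Pb^4+ < Tl^3+ (both 78 e⁻, Z=82>81); Tl^3+ < Hg^2+ (isoelectronic, higher Z=81 is smaller); Hg^2+ < Au^+ (isoelectronic, higher Z=80 is smaller).
With Pb^4+ included the full order is Si^4+ < Ge^4+ < Pb^4+ < Tl^3+ < Hg^2+ < Au^+, so it takes position 3.

3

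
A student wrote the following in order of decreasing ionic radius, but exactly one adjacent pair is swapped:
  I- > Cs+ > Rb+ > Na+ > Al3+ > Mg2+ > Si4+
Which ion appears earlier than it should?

Check each adjacent pair. Al3+ and Mg2+ are reversed: Al3+ and Mg2+ share 10 electrons; the higher nuclear charge on Al (Z=13) contracts it more, so Al3+ < Mg2+. No other neighbouring pair contradicts the periodic trends, so Al3+ is the ion listed too early.

Al3+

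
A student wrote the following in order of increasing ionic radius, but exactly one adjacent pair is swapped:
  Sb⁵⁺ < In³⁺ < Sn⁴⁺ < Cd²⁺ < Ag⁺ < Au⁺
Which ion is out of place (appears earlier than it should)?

In³⁺

Compare adjacent ions: Sn⁴⁺ and In³⁺ share 46 electrons; the higher nuclear charge on Sn (Z=50) contracts it more, so Sn⁴⁺ < In³⁺ — yet in this increasing list In³⁺ sits before Sn⁴⁺. Nothing else is reversed, so In³⁺ should move one place to the right.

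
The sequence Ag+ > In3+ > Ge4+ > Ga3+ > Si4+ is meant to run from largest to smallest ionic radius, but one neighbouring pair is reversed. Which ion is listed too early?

Scanning neighbour by neighbour, only Ge4+/Ga3+ violates a trend: they are isoelectronic (28 e⁻) and Ge has more protons than Ga (32 vs 31), making Ge4+ smaller. That makes Ge4+ the one sitting a position early relative to where it belongs.

Ge4+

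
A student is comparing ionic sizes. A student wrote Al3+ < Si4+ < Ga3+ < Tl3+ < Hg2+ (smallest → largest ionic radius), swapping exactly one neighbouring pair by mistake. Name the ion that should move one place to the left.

Si4+

Check each adjacent pair. Al3+ and Si4+ are reversed: both have 10 electrons but Z(Si)=14 > Z(Al)=13, so Si4+ should be the smaller of the two. No other neighbouring pair contradicts the periodic trends, so Si4+ is the ion listed too late.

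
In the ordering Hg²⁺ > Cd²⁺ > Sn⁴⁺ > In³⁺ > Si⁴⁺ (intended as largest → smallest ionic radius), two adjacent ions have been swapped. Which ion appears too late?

In³⁺

The pair Sn⁴⁺, In³⁺ is the wrong way round — they are isoelectronic (46 e⁻) and Sn has more protons than In (50 vs 49), making Sn⁴⁺ smaller. All other adjacent pairs agree with periodic trends, so In³⁺ is the misplaced ion.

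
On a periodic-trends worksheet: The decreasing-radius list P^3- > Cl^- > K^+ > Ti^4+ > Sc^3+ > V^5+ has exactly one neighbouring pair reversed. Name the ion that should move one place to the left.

Compare adjacent ions: they are isoelectronic (18 e⁻) and Ti has more protons than Sc (22 vs 21), making Ti^4+ smaller — yet in this decreasing list Ti^4+ sits before Sc^3+. Nothing else is reversed, so Sc^3+ should move one place to the left.

Sc^3+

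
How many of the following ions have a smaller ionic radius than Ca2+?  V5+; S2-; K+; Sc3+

2

All of these have 18 electrons (isoelectronic). With the same electron cloud, the ion with the most protons pulls it in tightest. Nuclear charges: V5+ (Z=23), Sc3+ (Z=21), Ca2+ (Z=20), K+ (Z=19), S2- (Z=16). Highest Z is smallest.
Overall: V5+ < Sc3+ < Ca2+ < K+ < S2-. Ca2+ has 2 below it and 2 above. That's 2.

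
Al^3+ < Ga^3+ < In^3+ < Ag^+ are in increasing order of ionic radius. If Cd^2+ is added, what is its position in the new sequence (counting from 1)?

Tabulating Z and e⁻: Al^3+: 10 e⁻, Z=13, Ga^3+: 28 e⁻, Z=31, In^3+: 46 e⁻, Z=49, Cd^2+: 46 e⁻, Z=48, Ag^+: 46 e⁻, Z=47. Al^3+ < Ga^3+ (same group, period 3 vs 4); Ga^3+ < In^3+ (same group, period 4 vs 5); In^3+ < Cd^2+ (both 46 e⁻, Z=49>48); Cd^2+ < Ag^+ (both 46 e⁻, Z=48>47).
The complete sequence is Al^3+ < Ga^3+ < In^3+ < Cd^2+ < Ag^+. Cd^2+ sits at position 4.

4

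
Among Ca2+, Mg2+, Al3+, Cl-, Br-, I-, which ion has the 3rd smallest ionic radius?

First list Z and electron count for each: Al3+ has 10 e⁻ (Z=13), Mg2+ has 10 e⁻ (Z=12), Ca2+ has 18 e⁻ (Z=20), Cl- has 18 e⁻ (Z=17), Br- has 36 e⁻ (Z=35), I- has 54 e⁻ (Z=53). Al3+ < Mg2+ (both 10 e⁻, Z=13>12); Mg2+ < Ca2+ (same group, 1 shell fewer); Ca2+ < Cl- (both 18 e⁻, Z=20>17); Cl- < Br- (same group, 1 shell fewer); Br- < I- (same group, period 4 vs 5).
Ordering: Al3+ < Mg2+ < Ca2+ < Cl- < Br- < I-. The 3rd smallest is Ca2+.

Ca2+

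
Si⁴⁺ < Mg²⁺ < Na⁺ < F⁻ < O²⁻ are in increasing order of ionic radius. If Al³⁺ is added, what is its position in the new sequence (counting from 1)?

All of these have 10 electrons (isoelectronic). With the same electron cloud, the ion with the most protons pulls it in tightest. Nuclear charges: Si⁴⁺ (Z=14), Al³⁺ (Z=13), Mg²⁺ (Z=12), Na⁺ (Z=11), F⁻ (Z=9), O²⁻ (Z=8). Highest Z is smallest.
Merged order: Si⁴⁺ < Al³⁺ < Mg²⁺ < Na⁺ < F⁻ < O²⁻ — Al³⁺ is number 2.

2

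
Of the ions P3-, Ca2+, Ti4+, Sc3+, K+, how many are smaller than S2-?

4

Isoelectronic series (18 e⁻ each). Size is set by nuclear charge: more protons means a smaller ion. Ti4+ (Z=22), Sc3+ (Z=21), Ca2+ (Z=20), K+ (Z=19), S2- (Z=16), P3- (Z=15).
Overall: Ti4+ < Sc3+ < Ca2+ < K+ < S2- < P3-. S2- has 4 below it and 1 above. That's 4.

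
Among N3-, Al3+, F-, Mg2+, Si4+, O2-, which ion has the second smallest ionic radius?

Al3+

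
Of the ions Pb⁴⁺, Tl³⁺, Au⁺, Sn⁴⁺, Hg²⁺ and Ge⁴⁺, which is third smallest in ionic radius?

Work out protons and electrons: Ge⁴⁺: 28 e⁻, Z=32, Sn⁴⁺: 46 e⁻, Z=50, Pb⁴⁺: 78 e⁻, Z=82, Tl³⁺: 78 e⁻, Z=81, Hg²⁺: 78 e⁻, Z=80, Au⁺: 78 e⁻, Z=79. Ge⁴⁺ < Sn⁴⁺ (same group, period 4 vs 5); Sn⁴⁺ < Pb⁴⁺ (same group, 1 shell fewer); Pb⁴⁺ < Tl³⁺ (both 78 e⁻, Z=82>81); Tl³⁺ < Hg²⁺ (isoelectronic, higher Z=81 is smaller); Hg²⁺ < Au⁺ (isoelectronic, higher Z=80 is smaller).
Full ascending order: Ge⁴⁺ < Sn⁴⁺ < Pb⁴⁺ < Tl³⁺ < Hg²⁺ < Au⁺. Counting from the smallest, position 3 is Pb⁴⁺.

Pb⁴⁺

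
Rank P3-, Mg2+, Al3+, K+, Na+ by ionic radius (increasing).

Al3+ < Mg2+ < Na+ < K+ < P3-

Electron counts and nuclear charges: Al3+ (Z=13, 10 e⁻), Mg2+ (Z=12, 10 e⁻), Na+ (Z=11, 10 e⁻), K+ (Z=19, 18 e⁻), P3- (Z=15, 18 e⁻). Al3+ < Mg2+ (both 10 e⁻, Z=13>12); Mg2+ < Na+ (isoelectronic, higher Z=12 is smaller); Na+ < K+ (same group, period 3 vs 4); K+ < P3- (isoelectronic, higher Z=19 is smaller).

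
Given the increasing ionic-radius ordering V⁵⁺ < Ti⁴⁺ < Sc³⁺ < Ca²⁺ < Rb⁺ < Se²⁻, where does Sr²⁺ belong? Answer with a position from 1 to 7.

5

Work out protons and electrons: V⁵⁺: 18 e⁻, Z=23, Ti⁴⁺: 18 e⁻, Z=22, Sc³⁺: 18 e⁻, Z=21, Ca²⁺: 18 e⁻, Z=20, Sr²⁺: 36 e⁻, Z=38, Rb⁺: 36 e⁻, Z=37, Se²⁻: 36 e⁻, Z=34. V⁵⁺ < Ti⁴⁺ (isoelectronic, higher Z=23 is smaller); Ti⁴⁺ < Sc³⁺ (both 18 e⁻, Z=22>21); Sc³⁺ < Ca²⁺ (both 18 e⁻, Z=21>20); Ca²⁺ < Sr²⁺ (same group, 1 shell fewer); Sr²⁺ < Rb⁺ (isoelectronic, higher Z=38 is smaller); Rb⁺ < Se²⁻ (both 36 e⁻, Z=37>34).
With Sr²⁺ included the full order is V⁵⁺ < Ti⁴⁺ < Sc³⁺ < Ca²⁺ < Sr²⁺ < Rb⁺ < Se²⁻, so it takes position 5.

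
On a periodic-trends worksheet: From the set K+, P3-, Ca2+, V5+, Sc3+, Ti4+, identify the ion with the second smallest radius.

All of these have 18 electrons (isoelectronic). With the same electron cloud, the ion with the most protons pulls it in tightest. Nuclear charges: V5+ (Z=23), Ti4+ (Z=22), Sc3+ (Z=21), Ca2+ (Z=20), K+ (Z=19), P3- (Z=15). Highest Z is smallest.
That gives V5+ < Ti4+ < Sc3+ < Ca2+ < K+ < P3-. From the smallest end, number 2 is Ti4+.

Ti4+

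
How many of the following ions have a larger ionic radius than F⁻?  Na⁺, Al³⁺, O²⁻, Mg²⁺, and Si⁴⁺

Isoelectronic series (10 e⁻ each). Size is set by nuclear charge: more protons means a smaller ion. Si⁴⁺ (Z=14), Al³⁺ (Z=13), Mg²⁺ (Z=12), Na⁺ (Z=11), F⁻ (Z=9), O²⁻ (Z=8).
Ordering all of them (including F⁻) by radius gives Si⁴⁺ < Al³⁺ < Mg²⁺ < Na⁺ < F⁻ < O²⁻. That's 1.

1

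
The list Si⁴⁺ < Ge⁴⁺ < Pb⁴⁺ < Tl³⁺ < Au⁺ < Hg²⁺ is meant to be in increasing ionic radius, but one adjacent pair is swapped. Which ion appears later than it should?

Compare adjacent ions: Hg²⁺ and Au⁺ share 78 electrons; the higher nuclear charge on Hg (Z=80) contracts it more, so Hg²⁺ < Au⁺ — yet in this increasing list Au⁺ sits before Hg²⁺. Nothing else is reversed, so Hg²⁺ should move one place to the left.

Hg²⁺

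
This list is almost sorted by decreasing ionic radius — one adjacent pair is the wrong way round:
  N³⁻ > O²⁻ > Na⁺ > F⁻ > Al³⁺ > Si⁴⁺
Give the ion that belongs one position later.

Na⁺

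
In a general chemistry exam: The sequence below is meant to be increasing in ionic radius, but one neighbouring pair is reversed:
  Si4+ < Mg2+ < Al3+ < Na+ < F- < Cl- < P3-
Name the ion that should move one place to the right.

Mg2+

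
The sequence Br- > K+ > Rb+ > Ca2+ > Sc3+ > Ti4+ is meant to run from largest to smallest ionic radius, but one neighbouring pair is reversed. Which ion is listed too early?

K+

Scanning neighbour by neighbour, only K+/Rb+ violates a trend: both in group 1 with the same charge; K+ (period 4) has the smaller radius. That makes K+ the one sitting a position early relative to where it belongs.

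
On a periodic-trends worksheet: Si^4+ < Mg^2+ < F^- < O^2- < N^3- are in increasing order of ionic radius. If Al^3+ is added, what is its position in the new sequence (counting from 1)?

Isoelectronic series (10 e⁻ each). Size is set by nuclear charge: more protons means a smaller ion. Si^4+ (Z=14), Al^3+ (Z=13), Mg^2+ (Z=12), F^- (Z=9), O^2- (Z=8), N^3- (Z=7).
Merged order: Si^4+ < Al^3+ < Mg^2+ < F^- < O^2- < N^3- — Al^3+ is number 2.

2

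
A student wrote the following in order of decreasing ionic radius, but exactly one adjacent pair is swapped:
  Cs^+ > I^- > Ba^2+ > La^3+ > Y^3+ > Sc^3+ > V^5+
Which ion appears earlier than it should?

Cs^+

Compare adjacent ions: Cs^+ and I^- share 54 electrons; the higher nuclear charge on Cs (Z=55) contracts it more, so Cs^+ < I^- — yet in this decreasing list Cs^+ sits before I^-. Nothing else is reversed, so Cs^+ should move one place to the right.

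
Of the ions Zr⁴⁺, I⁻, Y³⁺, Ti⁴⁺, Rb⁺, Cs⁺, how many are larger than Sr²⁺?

First list Z and electron count for each: Ti⁴⁺ (Z=22, 18 e⁻), Zr⁴⁺ (Z=40, 36 e⁻), Y³⁺ (Z=39, 36 e⁻), Sr²⁺ (Z=38, 36 e⁻), Rb⁺ (Z=37, 36 e⁻), Cs⁺ (Z=55, 54 e⁻), I⁻ (Z=53, 54 e⁻). Ti⁴⁺ < Zr⁴⁺ (same group, period 4 vs 5); Zr⁴⁺ < Y³⁺ (both 36 e⁻, Z=40>39); Y³⁺ < Sr²⁺ (both 36 e⁻, Z=39>38); Sr²⁺ < Rb⁺ (both 36 e⁻, Z=38>37); Rb⁺ < Cs⁺ (same group, 1 shell fewer); Cs⁺ < I⁻ (both 54 e⁻, Z=55>53).
Ordering all of them (including Sr²⁺) by radius gives Ti⁴⁺ < Zr⁴⁺ < Y³⁺ < Sr²⁺ < Rb⁺ < Cs⁺ < I⁻. That's 3.

3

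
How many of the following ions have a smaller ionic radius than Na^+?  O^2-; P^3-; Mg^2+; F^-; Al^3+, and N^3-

2

Tabulating Z and e⁻: Al^3+: 10 e⁻, Z=13, Mg^2+: 10 e⁻, Z=12, Na^+: 10 e⁻, Z=11, F^-: 10 e⁻, Z=9, O^2-: 10 e⁻, Z=8, N^3-: 10 e⁻, Z=7, P^3-: 18 e⁻, Z=15. Al^3+ < Mg^2+ (isoelectronic, higher Z=13 is smaller); Mg^2+ < Na^+ (isoelectronic, higher Z=12 is smaller); Na^+ < F^- (both 10 e⁻, Z=11>9); F^- < O^2- (isoelectronic, higher Z=9 is smaller); O^2- < N^3- (both 10 e⁻, Z=8>7); N^3- < P^3- (same group, period 2 vs 3).
Relative to Na^+, the ions that are smaller are Al^3+, Mg^2+. So 2 are smaller.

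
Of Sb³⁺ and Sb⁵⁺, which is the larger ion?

For a single element, ionic radius drops as positive charge rises — Sb⁵⁺ < Sb³⁺.

Sb³⁺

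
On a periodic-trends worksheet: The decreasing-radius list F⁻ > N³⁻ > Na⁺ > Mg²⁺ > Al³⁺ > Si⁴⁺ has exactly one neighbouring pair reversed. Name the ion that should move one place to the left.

N³⁻

Scanning neighbour by neighbour, only F⁻/N³⁻ violates a trend: F⁻ and N³⁻ share 10 electrons; the higher nuclear charge on F (Z=9) contracts it more, so F⁻ < N³⁻. That makes N³⁻ the one sitting a position late relative to where it belongs.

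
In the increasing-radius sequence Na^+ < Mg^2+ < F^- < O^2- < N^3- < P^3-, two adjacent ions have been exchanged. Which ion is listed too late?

Compare adjacent ions: Mg^2+ and Na^+ share 10 electrons; the higher nuclear charge on Mg (Z=12) contracts it more, so Mg^2+ < Na^+ — yet in this increasing list Na^+ sits before Mg^2+. Nothing else is reversed, so Mg^2+ should move one place to the left.

Mg^2+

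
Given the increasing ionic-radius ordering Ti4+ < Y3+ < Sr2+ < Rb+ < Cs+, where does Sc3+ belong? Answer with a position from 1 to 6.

2

Work out protons and electrons: Ti4+ (Z=22, 18 e⁻), Sc3+ (Z=21, 18 e⁻), Y3+ (Z=39, 36 e⁻), Sr2+ (Z=38, 36 e⁻), Rb+ (Z=37, 36 e⁻), Cs+ (Z=55, 54 e⁻). Ti4+ < Sc3+ (both 18 e⁻, Z=22>21); Sc3+ < Y3+ (same group, period 4 vs 5); Y3+ < Sr2+ (both 36 e⁻, Z=39>38); Sr2+ < Rb+ (isoelectronic, higher Z=38 is smaller); Rb+ < Cs+ (same group, 1 shell fewer).
With Sc3+ included the full order is Ti4+ < Sc3+ < Y3+ < Sr2+ < Rb+ < Cs+, so it takes position 2.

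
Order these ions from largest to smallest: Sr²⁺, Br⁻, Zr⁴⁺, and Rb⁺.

Br⁻ > Rb⁺ > Sr²⁺ > Zr⁴⁺

These species are isoelectronic with 36 electrons. The only difference is the number of protons: Zr⁴⁺ (Z=40), Sr²⁺ (Z=38), Rb⁺ (Z=37), Br⁻ (Z=35). The strongest nuclear pull (Zr⁴⁺) gives the smallest ion.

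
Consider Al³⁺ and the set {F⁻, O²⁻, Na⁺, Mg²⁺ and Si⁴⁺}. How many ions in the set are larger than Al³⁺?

4

All of these have 10 electrons (isoelectronic). With the same electron cloud, the ion with the most protons pulls it in tightest. Nuclear charges: Si⁴⁺ (Z=14), Al³⁺ (Z=13), Mg²⁺ (Z=12), Na⁺ (Z=11), F⁻ (Z=9), O²⁻ (Z=8). Highest Z is smallest.
Placing each against Al³⁺: smaller — Si⁴⁺; larger — Mg²⁺, Na⁺, F⁻, O²⁻. Count: 4.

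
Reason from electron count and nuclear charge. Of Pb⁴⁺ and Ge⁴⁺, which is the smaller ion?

These ions sit in one column with identical charge. Each step down the periodic table adds a principal shell, increasing the radius.

Ge⁴⁺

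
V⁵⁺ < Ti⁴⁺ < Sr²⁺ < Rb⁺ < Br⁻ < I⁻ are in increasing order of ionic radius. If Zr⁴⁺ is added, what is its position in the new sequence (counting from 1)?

Tabulating Z and e⁻: V⁵⁺ (Z=23, 18 e⁻), Ti⁴⁺ (Z=22, 18 e⁻), Zr⁴⁺ (Z=40, 36 e⁻), Sr²⁺ (Z=38, 36 e⁻), Rb⁺ (Z=37, 36 e⁻), Br⁻ (Z=35, 36 e⁻), I⁻ (Z=53, 54 e⁻). V⁵⁺ < Ti⁴⁺ (both 18 e⁻, Z=23>22); Ti⁴⁺ < Zr⁴⁺ (same group, 1 shell fewer); Zr⁴⁺ < Sr²⁺ (both 36 e⁻, Z=40>38); Sr²⁺ < Rb⁺ (isoelectronic, higher Z=38 is smaller); Rb⁺ < Br⁻ (both 36 e⁻, Z=37>35); Br⁻ < I⁻ (same group, period 4 vs 5).
The complete sequence is V⁵⁺ < Ti⁴⁺ < Zr⁴⁺ < Sr²⁺ < Rb⁺ < Br⁻ < I⁻. Zr⁴⁺ sits at position 3.

3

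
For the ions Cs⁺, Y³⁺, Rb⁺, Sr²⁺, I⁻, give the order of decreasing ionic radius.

Electron counts and nuclear charges: Y³⁺ has 36 e⁻ (Z=39), Sr²⁺ has 36 e⁻ (Z=38), Rb⁺ has 36 e⁻ (Z=37), Cs⁺ has 54 e⁻ (Z=55), I⁻ has 54 e⁻ (Z=53). Y³⁺ < Sr²⁺ (isoelectronic, higher Z=39 is smaller); Sr²⁺ < Rb⁺ (isoelectronic, higher Z=38 is smaller); Rb⁺ < Cs⁺ (same group, 1 shell fewer); Cs⁺ < I⁻ (both 54 e⁻, Z=55>53).

I⁻ > Cs⁺ > Rb⁺ > Sr²⁺ > Y³⁺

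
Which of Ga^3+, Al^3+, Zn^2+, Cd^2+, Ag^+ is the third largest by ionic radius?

Zn^2+

Tabulating Z and e⁻: Al^3+: 10 e⁻, Z=13, Ga^3+: 28 e⁻, Z=31, Zn^2+: 28 e⁻, Z=30, Cd^2+: 46 e⁻, Z=48, Ag^+: 46 e⁻, Z=47. Al^3+ < Ga^3+ (same group, period 3 vs 4); Ga^3+ < Zn^2+ (isoelectronic, higher Z=31 is smaller); Zn^2+ < Cd^2+ (same group, period 4 vs 5); Cd^2+ < Ag^+ (isoelectronic, higher Z=48 is smaller).
Ordering: Al^3+ < Ga^3+ < Zn^2+ < Cd^2+ < Ag^+. The third largest is Zn^2+.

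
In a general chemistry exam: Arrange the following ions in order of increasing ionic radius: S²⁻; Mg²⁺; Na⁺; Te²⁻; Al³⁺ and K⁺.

Al³⁺ < Mg²⁺ < Na⁺ < K⁺ < S²⁻ < Te²⁻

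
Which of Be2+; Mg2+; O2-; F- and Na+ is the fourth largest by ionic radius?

Mg2+

Be2+: 2 e⁻, Z=4, Mg2+: 10 e⁻, Z=12, Na+: 10 e⁻, Z=11, F-: 10 e⁻, Z=9, O2-: 10 e⁻, Z=8. Be2+ < Mg2+ (same group, 1 shell fewer); Mg2+ < Na+ (isoelectronic, higher Z=12 is smaller); Na+ < F- (isoelectronic, higher Z=11 is smaller); F- < O2- (isoelectronic, higher Z=9 is smaller).
That gives Be2+ < Mg2+ < Na+ < F- < O2-. From the largest end, number 4 is Mg2+.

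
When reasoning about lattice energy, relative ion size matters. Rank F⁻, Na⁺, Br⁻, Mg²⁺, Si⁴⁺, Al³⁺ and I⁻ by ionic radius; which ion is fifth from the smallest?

F⁻

Electron counts and nuclear charges: Si⁴⁺ has 10 e⁻ (Z=14), Al³⁺ has 10 e⁻ (Z=13), Mg²⁺ has 10 e⁻ (Z=12), Na⁺ has 10 e⁻ (Z=11), F⁻ has 10 e⁻ (Z=9), Br⁻ has 36 e⁻ (Z=35), I⁻ has 54 e⁻ (Z=53). Si⁴⁺ < Al³⁺ (isoelectronic, higher Z=14 is smaller); Al³⁺ < Mg²⁺ (both 10 e⁻, Z=13>12); Mg²⁺ < Na⁺ (both 10 e⁻, Z=12>11); Na⁺ < F⁻ (isoelectronic, higher Z=11 is smaller); F⁻ < Br⁻ (same group, period 2 vs 4); Br⁻ < I⁻ (same group, 1 shell fewer).
So the order is Si⁴⁺ < Al³⁺ < Mg²⁺ < Na⁺ < F⁻ < Br⁻ < I⁻; the 5th-smallest ion is F⁻.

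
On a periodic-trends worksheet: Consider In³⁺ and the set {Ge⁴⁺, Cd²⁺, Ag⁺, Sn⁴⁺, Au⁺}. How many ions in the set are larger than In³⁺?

Ge⁴⁺ (Z=32, 28 e⁻), Sn⁴⁺ (Z=50, 46 e⁻), In³⁺ (Z=49, 46 e⁻), Cd²⁺ (Z=48, 46 e⁻), Ag⁺ (Z=47, 46 e⁻), Au⁺ (Z=79, 78 e⁻). Ge⁴⁺ < Sn⁴⁺ (same group, 1 shell fewer); Sn⁴⁺ < In³⁺ (both 46 e⁻, Z=50>49); In³⁺ < Cd²⁺ (isoelectronic, higher Z=49 is smaller); Cd²⁺ < Ag⁺ (isoelectronic, higher Z=48 is smaller); Ag⁺ < Au⁺ (same group, 1 shell fewer).
Placing each against In³⁺: smaller — Ge⁴⁺, Sn⁴⁺; larger — Cd²⁺, Ag⁺, Au⁺. Count: 3.

3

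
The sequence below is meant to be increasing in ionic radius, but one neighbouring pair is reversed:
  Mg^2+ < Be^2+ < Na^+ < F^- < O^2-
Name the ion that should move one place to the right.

Mg^2+

Scanning neighbour by neighbour, only Mg^2+/Be^2+ violates a trend: same group and charge — period 2 sits above period 3, so Be^2+ is smaller. That makes Mg^2+ the one sitting a position early relative to where it belongs.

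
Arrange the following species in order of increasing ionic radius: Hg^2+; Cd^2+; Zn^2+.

Zn^2+ < Cd^2+ < Hg^2+

Same group, same charge. Going down the group adds an extra shell of electrons, so the ion gets larger: Zn^2+ is highest in the group and smallest.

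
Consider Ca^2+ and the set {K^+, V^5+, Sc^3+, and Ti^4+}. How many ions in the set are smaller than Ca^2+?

Each ion has 18 electrons. The ranking follows nuclear charge in reverse — greater Z gives a smaller radius. V^5+ (Z=23), Ti^4+ (Z=22), Sc^3+ (Z=21), Ca^2+ (Z=20), K^+ (Z=19).
Relative to Ca^2+, the ions that are smaller are V^5+, Ti^4+, Sc^3+. Count: 3.

3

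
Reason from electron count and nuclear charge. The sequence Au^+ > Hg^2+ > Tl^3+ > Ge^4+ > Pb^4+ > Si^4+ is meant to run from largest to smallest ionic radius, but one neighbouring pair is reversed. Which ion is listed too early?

Compare adjacent ions: both in group 14 with the same charge; Ge^4+ (period 4) has the smaller radius — yet in this decreasing list Ge^4+ sits before Pb^4+. Nothing else is reversed, so Ge^4+ should move one place to the right.

Ge^4+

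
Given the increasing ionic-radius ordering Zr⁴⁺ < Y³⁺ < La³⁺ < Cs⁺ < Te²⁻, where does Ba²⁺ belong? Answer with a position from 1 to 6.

Tabulating Z and e⁻: Zr⁴⁺ (Z=40, 36 e⁻), Y³⁺ (Z=39, 36 e⁻), La³⁺ (Z=57, 54 e⁻), Ba²⁺ (Z=56, 54 e⁻), Cs⁺ (Z=55, 54 e⁻), Te²⁻ (Z=52, 54 e⁻). Zr⁴⁺ < Y³⁺ (both 36 e⁻, Z=40>39); Y³⁺ < La³⁺ (same group, 1 shell fewer); La³⁺ < Ba²⁺ (isoelectronic, higher Z=57 is smaller); Ba²⁺ < Cs⁺ (isoelectronic, higher Z=56 is smaller); Cs⁺ < Te²⁻ (isoelectronic, higher Z=55 is smaller).
The complete sequence is Zr⁴⁺ < Y³⁺ < La³⁺ < Ba²⁺ < Cs⁺ < Te²⁻. Ba²⁺ sits at position 4.

4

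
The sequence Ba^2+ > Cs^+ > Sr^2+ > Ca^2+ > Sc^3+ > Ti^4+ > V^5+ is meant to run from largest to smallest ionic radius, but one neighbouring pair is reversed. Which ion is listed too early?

Scanning neighbour by neighbour, only Ba^2+/Cs^+ violates a trend: both have 54 electrons but Z(Ba)=56 > Z(Cs)=55, so Ba^2+ should be the smaller of the two. That makes Ba^2+ the one sitting a position early relative to where it belongs.

Ba^2+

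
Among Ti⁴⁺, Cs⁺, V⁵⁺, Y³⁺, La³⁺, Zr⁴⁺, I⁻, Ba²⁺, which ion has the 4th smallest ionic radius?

Y³⁺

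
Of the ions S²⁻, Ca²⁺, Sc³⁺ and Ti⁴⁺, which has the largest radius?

S²⁻

All of these have 18 electrons (isoelectronic). With the same electron cloud, the ion with the most protons pulls it in tightest. Nuclear charges: Ti⁴⁺ (Z=22), Sc³⁺ (Z=21), Ca²⁺ (Z=20), S²⁻ (Z=16). Highest Z is smallest.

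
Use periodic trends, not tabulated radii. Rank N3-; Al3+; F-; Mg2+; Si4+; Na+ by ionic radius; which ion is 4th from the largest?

Mg2+

Isoelectronic series (10 e⁻ each). Size is set by nuclear charge: more protons means a smaller ion. Si4+ (Z=14), Al3+ (Z=13), Mg2+ (Z=12), Na+ (Z=11), F- (Z=9), N3- (Z=7).
Full ascending order: Si4+ < Al3+ < Mg2+ < Na+ < F- < N3-. Counting from the largest, position 4 is Mg2+.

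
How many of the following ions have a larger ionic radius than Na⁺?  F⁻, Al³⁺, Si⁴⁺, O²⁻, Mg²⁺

These species are isoelectronic with 10 electrons. The only difference is the number of protons: Si⁴⁺ (Z=14), Al³⁺ (Z=13), Mg²⁺ (Z=12), Na⁺ (Z=11), F⁻ (Z=9), O²⁻ (Z=8). The strongest nuclear pull (Si⁴⁺) gives the smallest ion.
Ordering all of them (including Na⁺) by radius gives Si⁴⁺ < Al³⁺ < Mg²⁺ < Na⁺ < F⁻ < O²⁻. Count: 2.

2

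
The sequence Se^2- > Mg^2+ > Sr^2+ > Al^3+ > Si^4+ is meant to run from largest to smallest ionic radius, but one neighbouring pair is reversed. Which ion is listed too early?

Mg^2+

Check each adjacent pair. Mg^2+ and Sr^2+ are reversed: same group and charge — period 3 sits above period 5, so Mg^2+ is smaller. No other neighbouring pair contradicts the periodic trends, so Mg^2+ is the ion listed too early.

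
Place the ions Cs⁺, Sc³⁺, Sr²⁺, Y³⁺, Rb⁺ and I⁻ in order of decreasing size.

I⁻ > Cs⁺ > Rb⁺ > Sr²⁺ > Y³⁺ > Sc³⁺

Work out protons and electrons: Sc³⁺ has 18 e⁻ (Z=21), Y³⁺ has 36 e⁻ (Z=39), Sr²⁺ has 36 e⁻ (Z=38), Rb⁺ has 36 e⁻ (Z=37), Cs⁺ has 54 e⁻ (Z=55), I⁻ has 54 e⁻ (Z=53). Sc³⁺ < Y³⁺ (same group, 1 shell fewer); Y³⁺ < Sr²⁺ (isoelectronic, higher Z=39 is smaller); Sr²⁺ < Rb⁺ (both 36 e⁻, Z=38>37); Rb⁺ < Cs⁺ (same group, period 5 vs 6); Cs⁺ < I⁻ (isoelectronic, higher Z=55 is smaller).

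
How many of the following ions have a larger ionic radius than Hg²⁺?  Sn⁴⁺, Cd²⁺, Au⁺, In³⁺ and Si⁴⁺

1

Tabulating Z and e⁻: Si⁴⁺ has 10 e⁻ (Z=14), Sn⁴⁺ has 46 e⁻ (Z=50), In³⁺ has 46 e⁻ (Z=49), Cd²⁺ has 46 e⁻ (Z=48), Hg²⁺ has 78 e⁻ (Z=80), Au⁺ has 78 e⁻ (Z=79). Si⁴⁺ < Sn⁴⁺ (same group, 2 shells fewer); Sn⁴⁺ < In³⁺ (both 46 e⁻, Z=50>49); In³⁺ < Cd²⁺ (isoelectronic, higher Z=49 is smaller); Cd²⁺ < Hg²⁺ (same group, 1 shell fewer); Hg²⁺ < Au⁺ (both 78 e⁻, Z=80>79).
Overall: Si⁴⁺ < Sn⁴⁺ < In³⁺ < Cd²⁺ < Hg²⁺ < Au⁺. Hg²⁺ has 4 below it and 1 above. Count: 1.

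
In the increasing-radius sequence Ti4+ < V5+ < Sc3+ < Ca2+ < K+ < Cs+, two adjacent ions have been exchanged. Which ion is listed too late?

V5+

The pair Ti4+, V5+ is the wrong way round — both have 18 electrons but Z(V)=23 > Z(Ti)=22, so V5+ should be the smaller of the two. All other adjacent pairs agree with periodic trends, so V5+ is the misplaced ion.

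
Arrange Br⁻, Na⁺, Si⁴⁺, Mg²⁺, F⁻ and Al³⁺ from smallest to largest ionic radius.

Si⁴⁺ < Al³⁺ < Mg²⁺ < Na⁺ < F⁻ < Br⁻

First list Z and electron count for each: Si⁴⁺: 10 e⁻, Z=14, Al³⁺: 10 e⁻, Z=13, Mg²⁺: 10 e⁻, Z=12, Na⁺: 10 e⁻, Z=11, F⁻: 10 e⁻, Z=9, Br⁻: 36 e⁻, Z=35. Si⁴⁺ < Al³⁺ (both 10 e⁻, Z=14>13); Al³⁺ < Mg²⁺ (both 10 e⁻, Z=13>12); Mg²⁺ < Na⁺ (isoelectronic, higher Z=12 is smaller); Na⁺ < F⁻ (isoelectronic, higher Z=11 is smaller); F⁻ < Br⁻ (same group, period 2 vs 4).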